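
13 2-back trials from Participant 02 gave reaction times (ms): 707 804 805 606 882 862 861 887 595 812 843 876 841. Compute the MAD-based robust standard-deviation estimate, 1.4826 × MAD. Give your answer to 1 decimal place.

Sorted: 595, 606, 707, 804, 805, 812, 841, 843, 861, 862, 876, 882, 887 → median = 841
|x − 841| sorted: 0, 2, 20, 21, 29, 35, 36, 37, 41, 46, 134, 235, 246 → MAD = 36
Robust SD ≈ 1.4826 × 36 = 53.374

53.4 ms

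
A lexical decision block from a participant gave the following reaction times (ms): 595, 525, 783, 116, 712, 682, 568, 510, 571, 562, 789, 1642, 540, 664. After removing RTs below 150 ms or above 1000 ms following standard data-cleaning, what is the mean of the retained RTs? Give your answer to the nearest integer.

Excluded: 116, 1642
Retained (n=12): Σ = 7501
Mean = 7501/12 = 625.0833

625 ms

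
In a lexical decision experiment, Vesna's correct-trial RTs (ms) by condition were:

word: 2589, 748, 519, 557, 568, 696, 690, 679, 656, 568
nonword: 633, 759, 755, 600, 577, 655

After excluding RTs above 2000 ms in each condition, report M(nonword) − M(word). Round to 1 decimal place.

word: exclude 2589
M(word) = 5681/9 = 631.222
M(nonword) = 3979/6 = 663.167
Difference = 663.167 − 631.222 = 31.944 ms

31.9 ms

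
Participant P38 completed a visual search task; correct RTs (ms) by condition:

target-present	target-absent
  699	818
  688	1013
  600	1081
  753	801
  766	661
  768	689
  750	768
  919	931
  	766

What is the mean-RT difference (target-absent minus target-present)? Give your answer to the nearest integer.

94 ms

M(target-present) = 5943/8 = 742.875
M(target-absent) = 7528/9 = 836.444
Difference = 836.444 − 742.875 = 93.569 ms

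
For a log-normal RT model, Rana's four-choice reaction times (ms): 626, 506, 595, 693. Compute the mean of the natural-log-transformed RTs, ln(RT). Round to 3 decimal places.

ln(RT): 6.4394, 6.2265, 6.3886, 6.5410
Σ ln(RT) = 25.5955
Mean = 25.5955/4 = 6.39887

6.399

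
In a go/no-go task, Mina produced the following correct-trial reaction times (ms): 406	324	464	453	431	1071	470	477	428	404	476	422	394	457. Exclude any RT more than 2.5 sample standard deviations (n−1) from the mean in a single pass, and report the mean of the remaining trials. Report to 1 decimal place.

431.2 ms

n = 14, ΣRT = 6677, M = 476.929
Σ(x−M)² = 402240.93; s = √(402240.93/13) = 175.902
Cutoffs: 476.929 ± 2.5·175.902 → [37.2, 916.7]
Outside: 1071 → excluded.
Retained (n=13): Σ = 5606, mean = 5606/13 = 431.231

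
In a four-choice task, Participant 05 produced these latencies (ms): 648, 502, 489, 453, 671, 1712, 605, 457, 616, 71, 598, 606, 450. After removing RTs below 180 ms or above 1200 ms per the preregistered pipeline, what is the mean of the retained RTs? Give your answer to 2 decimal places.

Excluded: 71, 1712
Retained (n=11): Σ = 6095
Mean = 6095/11 = 554.0909

554.09 ms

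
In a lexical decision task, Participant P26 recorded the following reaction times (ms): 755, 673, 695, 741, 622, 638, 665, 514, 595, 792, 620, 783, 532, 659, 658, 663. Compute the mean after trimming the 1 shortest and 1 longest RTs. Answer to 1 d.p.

Sorted: 514, 532, 595, 620, 622, 638, 658, 659, 663, 665, 673, 695, 741, 755, 783, 792
Drop lowest 1 (514) and highest 1 (792)
Remaining (n=14): Σ = 9299, mean = 9299/14 = 664.214

664.2 ms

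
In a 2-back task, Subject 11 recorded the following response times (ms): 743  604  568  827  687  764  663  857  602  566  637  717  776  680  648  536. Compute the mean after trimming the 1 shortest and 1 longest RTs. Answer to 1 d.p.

677.3 ms

Sorted: 536, 566, 568, 602, 604, 637, 648, 663, 680, 687, 717, 743, 764, 776, 827, 857
Drop lowest 1 (536) and highest 1 (857)
Remaining (n=14): Σ = 9482, mean = 9482/14 = 677.286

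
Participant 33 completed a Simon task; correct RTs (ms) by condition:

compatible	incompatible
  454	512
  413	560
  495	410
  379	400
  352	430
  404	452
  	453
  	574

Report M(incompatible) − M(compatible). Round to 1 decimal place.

57.7 ms

M(compatible) = 2497/6 = 416.167
M(incompatible) = 3791/8 = 473.875
Difference = 473.875 − 416.167 = 57.708 ms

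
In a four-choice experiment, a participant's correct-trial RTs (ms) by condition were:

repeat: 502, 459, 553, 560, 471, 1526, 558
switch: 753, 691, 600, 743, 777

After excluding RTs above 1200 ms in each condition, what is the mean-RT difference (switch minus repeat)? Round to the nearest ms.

repeat: exclude 1526
M(repeat) = 3103/6 = 517.167
M(switch) = 3564/5 = 712.800
Difference = 712.800 − 517.167 = 195.633 ms

196 ms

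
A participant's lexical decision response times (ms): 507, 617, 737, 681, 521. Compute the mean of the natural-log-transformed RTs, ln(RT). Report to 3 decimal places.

ln(RT): 6.2285, 6.4249, 6.6026, 6.5236, 6.2558
Σ ln(RT) = 32.0353
Mean = 32.0353/5 = 6.40706

6.407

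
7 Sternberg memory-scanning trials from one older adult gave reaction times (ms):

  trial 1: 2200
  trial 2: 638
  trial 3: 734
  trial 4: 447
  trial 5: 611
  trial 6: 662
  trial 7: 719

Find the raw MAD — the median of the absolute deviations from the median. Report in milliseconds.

Sorted: 447, 611, 638, 662, 719, 734, 2200 → median = 662
|x − 662|: 1538, 24, 72, 215, 51, 0, 57
Sorted deviations: 0, 24, 51, 57, 72, 215, 1538 → MAD = 57

57 ms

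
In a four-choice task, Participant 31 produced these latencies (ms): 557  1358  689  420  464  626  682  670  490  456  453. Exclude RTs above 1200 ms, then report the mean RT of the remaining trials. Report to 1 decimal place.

550.7 ms

Excluded: 1358
Retained (n=10): Σ = 5507
Mean = 5507/10 = 550.7000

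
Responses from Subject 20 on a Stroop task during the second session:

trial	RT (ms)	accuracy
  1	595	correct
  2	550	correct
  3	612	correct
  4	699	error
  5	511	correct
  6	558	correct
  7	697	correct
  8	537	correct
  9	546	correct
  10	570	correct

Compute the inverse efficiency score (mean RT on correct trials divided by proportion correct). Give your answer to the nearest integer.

639 ms

Correct trials (n=9): 595, 550, 612, 511, 558, 697, 537, 546, 570
Mean correct RT = 5176/9 = 575.1111 ms
Proportion correct = 9/10
IES = 575.1111 / (9/10) = 639.012 ms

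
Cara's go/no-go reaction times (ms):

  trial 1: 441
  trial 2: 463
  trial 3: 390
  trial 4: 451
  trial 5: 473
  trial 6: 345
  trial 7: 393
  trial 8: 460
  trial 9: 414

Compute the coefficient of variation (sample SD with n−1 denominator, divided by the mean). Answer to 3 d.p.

0.101

n = 9, Σ = 3830, M = 425.5556
Σ(x−M)² = 14672.222; s = √(14672.222/8) = 42.8256
CV = 42.8256 / 425.5556 = 0.10063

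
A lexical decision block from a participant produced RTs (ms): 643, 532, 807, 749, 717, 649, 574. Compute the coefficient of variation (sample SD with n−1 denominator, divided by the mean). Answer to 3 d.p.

n = 7, Σ = 4671, M = 667.2857
Σ(x−M)² = 56597.429; s = √(56597.429/6) = 97.1231
CV = 97.1231 / 667.2857 = 0.14555

0.146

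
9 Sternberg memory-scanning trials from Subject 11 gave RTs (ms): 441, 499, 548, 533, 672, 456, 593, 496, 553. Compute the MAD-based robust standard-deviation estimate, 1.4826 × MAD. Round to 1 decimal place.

Sorted: 441, 456, 496, 499, 533, 548, 553, 593, 672 → median = 533
|x − 533| sorted: 0, 15, 20, 34, 37, 60, 77, 92, 139 → MAD = 37
Robust SD ≈ 1.4826 × 37 = 54.856

54.9 ms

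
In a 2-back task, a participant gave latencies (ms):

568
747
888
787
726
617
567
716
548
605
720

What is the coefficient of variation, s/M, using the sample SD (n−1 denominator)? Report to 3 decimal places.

0.159

n = 11, Σ = 7489, M = 680.8182
Σ(x−M)² = 116537.636; s = √(116537.636/10) = 107.9526
CV = 107.9526 / 680.8182 = 0.15856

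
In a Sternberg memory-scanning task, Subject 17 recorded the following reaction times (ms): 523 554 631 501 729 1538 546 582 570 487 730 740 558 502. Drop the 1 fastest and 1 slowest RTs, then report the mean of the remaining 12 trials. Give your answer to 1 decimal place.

597.2 ms

Sorted: 487, 501, 502, 523, 546, 554, 558, 570, 582, 631, 729, 730, 740, 1538
Drop lowest 1 (487) and highest 1 (1538)
Remaining (n=12): Σ = 7166, mean = 7166/12 = 597.167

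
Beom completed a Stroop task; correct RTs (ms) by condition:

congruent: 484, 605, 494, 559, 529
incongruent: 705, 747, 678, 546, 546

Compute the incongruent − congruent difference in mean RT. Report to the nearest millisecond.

110 ms

M(congruent) = 2671/5 = 534.200
M(incongruent) = 3222/5 = 644.400
Difference = 644.400 − 534.200 = 110.200 ms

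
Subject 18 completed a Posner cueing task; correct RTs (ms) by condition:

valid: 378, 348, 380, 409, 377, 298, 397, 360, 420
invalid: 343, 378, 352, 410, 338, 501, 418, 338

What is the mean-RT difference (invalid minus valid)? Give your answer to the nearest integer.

11 ms

M(valid) = 3367/9 = 374.111
M(invalid) = 3078/8 = 384.750
Difference = 384.750 − 374.111 = 10.639 ms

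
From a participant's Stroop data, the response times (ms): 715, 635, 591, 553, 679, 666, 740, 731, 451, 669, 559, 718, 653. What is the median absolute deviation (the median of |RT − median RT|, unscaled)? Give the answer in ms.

52 ms

Sorted: 451, 553, 559, 591, 635, 653, 666, 669, 679, 715, 718, 731, 740 → median = 666
|x − 666|: 49, 31, 75, 113, 13, 0, 74, 65, 215, 3, 107, 52, 13
Sorted deviations: 0, 3, 13, 13, 31, 49, 52, 65, 74, 75, 107, 113, 215 → MAD = 52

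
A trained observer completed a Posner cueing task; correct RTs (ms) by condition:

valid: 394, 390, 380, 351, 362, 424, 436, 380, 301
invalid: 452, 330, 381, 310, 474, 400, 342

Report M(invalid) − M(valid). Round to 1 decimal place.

M(valid) = 3418/9 = 379.778
M(invalid) = 2689/7 = 384.143
Difference = 384.143 − 379.778 = 4.365 ms

4.4 ms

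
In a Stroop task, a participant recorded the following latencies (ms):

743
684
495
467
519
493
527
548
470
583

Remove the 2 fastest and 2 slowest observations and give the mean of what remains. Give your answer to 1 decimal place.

Sorted: 467, 470, 493, 495, 519, 527, 548, 583, 684, 743
Drop lowest 2 (467, 470) and highest 2 (684, 743)
Remaining (n=6): Σ = 3165, mean = 3165/6 = 527.500

527.5 ms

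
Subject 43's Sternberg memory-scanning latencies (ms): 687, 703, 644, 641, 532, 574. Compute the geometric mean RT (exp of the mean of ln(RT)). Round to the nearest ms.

627 ms

ln(RT): 6.5323, 6.5554, 6.4677, 6.4630, 6.2766, 6.3526
Mean ln(RT) = 38.6477/6 = 6.44128
Geometric mean = exp(6.44128) = 627.21 ms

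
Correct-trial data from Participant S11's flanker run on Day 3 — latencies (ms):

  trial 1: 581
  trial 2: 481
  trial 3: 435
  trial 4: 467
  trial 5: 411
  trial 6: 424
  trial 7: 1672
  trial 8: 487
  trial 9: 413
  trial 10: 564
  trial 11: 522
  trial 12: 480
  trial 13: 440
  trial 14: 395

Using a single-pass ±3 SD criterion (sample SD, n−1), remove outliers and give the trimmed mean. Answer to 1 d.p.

n = 14, ΣRT = 7772, M = 555.143
Σ(x−M)² = 1384289.71; s = √(1384289.71/13) = 326.319
Cutoffs: 555.143 ± 3·326.319 → [-423.8, 1534.1]
Outside: 1672 → excluded.
Retained (n=13): Σ = 6100, mean = 6100/13 = 469.231

469.2 ms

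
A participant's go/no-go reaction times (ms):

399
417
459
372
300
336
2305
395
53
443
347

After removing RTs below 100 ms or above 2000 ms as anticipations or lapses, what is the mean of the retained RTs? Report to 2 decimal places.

Excluded: 53, 2305
Retained (n=9): Σ = 3468
Mean = 3468/9 = 385.3333

385.33 ms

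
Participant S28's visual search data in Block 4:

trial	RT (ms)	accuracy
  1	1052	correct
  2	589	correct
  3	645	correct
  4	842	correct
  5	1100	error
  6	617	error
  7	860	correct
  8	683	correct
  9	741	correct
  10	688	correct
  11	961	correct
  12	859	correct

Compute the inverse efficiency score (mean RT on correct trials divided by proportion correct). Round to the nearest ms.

950 ms

Correct trials (n=10): 1052, 589, 645, 842, 860, 683, 741, 688, 961, 859
Mean correct RT = 7920/10 = 792.0000 ms
Proportion correct = 10/12
IES = 792.0000 / (10/12) = 950.400 ms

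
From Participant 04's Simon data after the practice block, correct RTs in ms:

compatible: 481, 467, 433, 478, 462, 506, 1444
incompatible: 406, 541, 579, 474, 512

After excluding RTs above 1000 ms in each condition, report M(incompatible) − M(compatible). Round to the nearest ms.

compatible: exclude 1444
M(compatible) = 2827/6 = 471.167
M(incompatible) = 2512/5 = 502.400
Difference = 502.400 − 471.167 = 31.233 ms

31 ms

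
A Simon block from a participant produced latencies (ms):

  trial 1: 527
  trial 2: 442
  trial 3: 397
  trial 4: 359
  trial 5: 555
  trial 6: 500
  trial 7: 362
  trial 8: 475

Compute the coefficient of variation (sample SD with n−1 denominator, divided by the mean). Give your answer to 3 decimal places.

n = 8, Σ = 3617, M = 452.1250
Σ(x−M)² = 38940.875; s = √(38940.875/7) = 74.5854
CV = 74.5854 / 452.1250 = 0.16497

0.165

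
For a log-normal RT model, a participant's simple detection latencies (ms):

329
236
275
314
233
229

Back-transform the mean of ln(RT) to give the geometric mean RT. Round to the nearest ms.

ln(RT): 5.7961, 5.4638, 5.6168, 5.7494, 5.4510, 5.4337
Mean ln(RT) = 33.5108/6 = 5.58514
Geometric mean = exp(5.58514) = 266.44 ms

266 ms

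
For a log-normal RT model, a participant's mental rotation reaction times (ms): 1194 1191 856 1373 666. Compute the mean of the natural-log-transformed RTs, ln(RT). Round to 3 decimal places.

6.929

ln(RT): 7.0851, 7.0825, 6.7523, 7.2248, 6.5013
Σ ln(RT) = 34.6459
Mean = 34.6459/5 = 6.92919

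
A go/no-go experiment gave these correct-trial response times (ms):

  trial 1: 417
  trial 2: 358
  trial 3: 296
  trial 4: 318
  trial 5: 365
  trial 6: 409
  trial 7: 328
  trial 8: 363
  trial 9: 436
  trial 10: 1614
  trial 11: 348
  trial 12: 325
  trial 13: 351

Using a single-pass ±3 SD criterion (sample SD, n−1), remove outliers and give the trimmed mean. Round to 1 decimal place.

359.5 ms

n = 13, ΣRT = 5928, M = 456.000
Σ(x−M)² = 1472506.00; s = √(1472506.00/12) = 350.298
Cutoffs: 456.000 ± 3·350.298 → [-594.9, 1506.9]
Outside: 1614 → excluded.
Retained (n=12): Σ = 4314, mean = 4314/12 = 359.500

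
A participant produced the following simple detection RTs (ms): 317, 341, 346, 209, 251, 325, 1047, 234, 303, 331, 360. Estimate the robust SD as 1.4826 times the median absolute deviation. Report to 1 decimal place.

Sorted: 209, 234, 251, 303, 317, 325, 331, 341, 346, 360, 1047 → median = 325
|x − 325| sorted: 0, 6, 8, 16, 21, 22, 35, 74, 91, 116, 722 → MAD = 22
Robust SD ≈ 1.4826 × 22 = 32.617

32.6 ms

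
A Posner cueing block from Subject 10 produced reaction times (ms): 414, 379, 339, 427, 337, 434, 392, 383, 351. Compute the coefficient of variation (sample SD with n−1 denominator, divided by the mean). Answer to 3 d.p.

0.095

n = 9, Σ = 3456, M = 384.0000
Σ(x−M)² = 10662.000; s = √(10662.000/8) = 36.5068
CV = 36.5068 / 384.0000 = 0.09507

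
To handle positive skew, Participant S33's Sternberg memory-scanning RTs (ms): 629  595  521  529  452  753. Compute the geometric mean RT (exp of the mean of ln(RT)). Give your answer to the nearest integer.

572 ms

ln(RT): 6.4441, 6.3886, 6.2558, 6.2710, 6.1137, 6.6241
Mean ln(RT) = 38.0972/6 = 6.34953
Geometric mean = exp(6.34953) = 572.22 ms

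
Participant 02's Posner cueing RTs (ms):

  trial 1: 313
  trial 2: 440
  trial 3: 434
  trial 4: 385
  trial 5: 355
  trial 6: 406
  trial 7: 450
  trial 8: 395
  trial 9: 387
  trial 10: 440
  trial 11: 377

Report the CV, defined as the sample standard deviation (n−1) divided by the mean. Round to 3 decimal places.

0.105

n = 11, Σ = 4382, M = 398.3636
Σ(x−M)² = 17404.545; s = √(17404.545/10) = 41.7188
CV = 41.7188 / 398.3636 = 0.10473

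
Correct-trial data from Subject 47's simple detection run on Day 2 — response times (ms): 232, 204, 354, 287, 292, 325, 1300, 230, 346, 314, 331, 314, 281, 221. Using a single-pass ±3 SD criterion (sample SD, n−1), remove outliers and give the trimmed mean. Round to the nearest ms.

n = 14, ΣRT = 5031, M = 359.357
Σ(x−M)² = 983259.21; s = √(983259.21/13) = 275.019
Cutoffs: 359.357 ± 3·275.019 → [-465.7, 1184.4]
Outside: 1300 → excluded.
Retained (n=13): Σ = 3731, mean = 3731/13 = 287.000

287 ms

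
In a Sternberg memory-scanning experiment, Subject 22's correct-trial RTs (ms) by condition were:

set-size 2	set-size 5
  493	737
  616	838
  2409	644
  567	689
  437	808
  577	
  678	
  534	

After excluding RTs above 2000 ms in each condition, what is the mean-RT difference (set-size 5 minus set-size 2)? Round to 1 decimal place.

set-size 2: exclude 2409
M(set-size 2) = 3902/7 = 557.429
M(set-size 5) = 3716/5 = 743.200
Difference = 743.200 − 557.429 = 185.771 ms

185.8 ms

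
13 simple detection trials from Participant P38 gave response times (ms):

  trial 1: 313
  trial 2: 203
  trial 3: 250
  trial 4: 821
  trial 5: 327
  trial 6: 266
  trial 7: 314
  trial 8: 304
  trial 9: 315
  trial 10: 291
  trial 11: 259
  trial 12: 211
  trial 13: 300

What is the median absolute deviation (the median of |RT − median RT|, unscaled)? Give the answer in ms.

27 ms

Sorted: 203, 211, 250, 259, 266, 291, 300, 304, 313, 314, 315, 327, 821 → median = 300
|x − 300|: 13, 97, 50, 521, 27, 34, 14, 4, 15, 9, 41, 89, 0
Sorted deviations: 0, 4, 9, 13, 14, 15, 27, 34, 41, 50, 89, 97, 521 → MAD = 27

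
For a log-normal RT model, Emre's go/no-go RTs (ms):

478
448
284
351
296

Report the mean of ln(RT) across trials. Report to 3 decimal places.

ln(RT): 6.1696, 6.1048, 5.6490, 5.8608, 5.6904
Σ ln(RT) = 29.4745
Mean = 29.4745/5 = 5.89490

5.895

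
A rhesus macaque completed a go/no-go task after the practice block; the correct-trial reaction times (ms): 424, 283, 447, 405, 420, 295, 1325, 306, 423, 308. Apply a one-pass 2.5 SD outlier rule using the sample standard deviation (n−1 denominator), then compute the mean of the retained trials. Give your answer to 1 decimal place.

n = 10, ΣRT = 4636, M = 463.600
Σ(x−M)² = 860928.40; s = √(860928.40/9) = 309.287
Cutoffs: 463.600 ± 2.5·309.287 → [-309.6, 1236.8]
Outside: 1325 → excluded.
Retained (n=9): Σ = 3311, mean = 3311/9 = 367.889

367.9 ms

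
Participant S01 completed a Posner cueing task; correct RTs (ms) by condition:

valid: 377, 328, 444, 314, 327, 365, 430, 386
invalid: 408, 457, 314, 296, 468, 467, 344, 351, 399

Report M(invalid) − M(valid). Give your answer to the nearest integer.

18 ms

M(valid) = 2971/8 = 371.375
M(invalid) = 3504/9 = 389.333
Difference = 389.333 − 371.375 = 17.958 ms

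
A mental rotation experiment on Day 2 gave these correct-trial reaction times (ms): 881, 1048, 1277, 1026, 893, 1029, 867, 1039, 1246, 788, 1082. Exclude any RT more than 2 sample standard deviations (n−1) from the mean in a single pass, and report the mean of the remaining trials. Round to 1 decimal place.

n = 11, ΣRT = 11176, M = 1016.000
Σ(x−M)² = 234738.00; s = √(234738.00/10) = 153.212
Cutoffs: 1016.000 ± 2·153.212 → [709.6, 1322.4]
No RTs fall outside the cutoffs; all 11 retained. Mean = 11176/11 = 1016.000

1016.0 ms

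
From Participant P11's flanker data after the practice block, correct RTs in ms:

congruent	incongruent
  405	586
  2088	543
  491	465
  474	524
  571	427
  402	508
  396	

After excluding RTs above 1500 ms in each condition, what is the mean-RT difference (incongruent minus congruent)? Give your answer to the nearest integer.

congruent: exclude 2088
M(congruent) = 2739/6 = 456.500
M(incongruent) = 3053/6 = 508.833
Difference = 508.833 − 456.500 = 52.333 ms

52 ms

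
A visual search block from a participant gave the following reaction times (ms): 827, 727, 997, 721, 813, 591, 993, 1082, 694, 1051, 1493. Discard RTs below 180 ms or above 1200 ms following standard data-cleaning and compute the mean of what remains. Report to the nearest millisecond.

Excluded: 1493
Retained (n=10): Σ = 8496
Mean = 8496/10 = 849.6000

850 ms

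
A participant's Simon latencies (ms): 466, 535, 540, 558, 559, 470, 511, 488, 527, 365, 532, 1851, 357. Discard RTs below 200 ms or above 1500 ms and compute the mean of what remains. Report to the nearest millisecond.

492 ms

Excluded: 1851
Retained (n=12): Σ = 5908
Mean = 5908/12 = 492.3333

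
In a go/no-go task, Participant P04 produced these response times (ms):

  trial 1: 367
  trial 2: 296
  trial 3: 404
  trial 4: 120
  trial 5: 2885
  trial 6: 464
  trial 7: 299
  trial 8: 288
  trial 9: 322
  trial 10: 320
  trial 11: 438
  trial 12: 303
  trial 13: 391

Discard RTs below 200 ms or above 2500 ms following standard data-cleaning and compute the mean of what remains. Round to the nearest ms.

Excluded: 120, 2885
Retained (n=11): Σ = 3892
Mean = 3892/11 = 353.8182

354 ms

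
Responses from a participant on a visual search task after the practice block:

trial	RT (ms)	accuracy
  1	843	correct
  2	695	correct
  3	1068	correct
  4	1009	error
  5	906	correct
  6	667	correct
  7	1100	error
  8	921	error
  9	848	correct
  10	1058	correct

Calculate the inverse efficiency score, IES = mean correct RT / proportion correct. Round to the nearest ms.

1242 ms

Correct trials (n=7): 843, 695, 1068, 906, 667, 848, 1058
Mean correct RT = 6085/7 = 869.2857 ms
Proportion correct = 7/10
IES = 869.2857 / (7/10) = 1241.837 ms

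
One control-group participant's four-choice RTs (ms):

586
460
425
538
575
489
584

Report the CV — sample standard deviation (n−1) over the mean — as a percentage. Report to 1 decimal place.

n = 7, Σ = 3657, M = 522.4286
Σ(x−M)² = 25345.714; s = √(25345.714/6) = 64.9945
CV = 64.9945 / 522.4286 = 0.12441 = 12.441%

12.4%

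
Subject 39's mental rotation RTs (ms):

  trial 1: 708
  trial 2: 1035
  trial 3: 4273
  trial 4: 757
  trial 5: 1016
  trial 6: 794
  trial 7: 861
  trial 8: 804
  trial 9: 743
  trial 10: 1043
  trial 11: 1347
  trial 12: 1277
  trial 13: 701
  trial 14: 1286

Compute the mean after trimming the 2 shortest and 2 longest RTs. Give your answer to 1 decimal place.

961.6 ms

Sorted: 701, 708, 743, 757, 794, 804, 861, 1016, 1035, 1043, 1277, 1286, 1347, 4273
Drop lowest 2 (701, 708) and highest 2 (1347, 4273)
Remaining (n=10): Σ = 9616, mean = 9616/10 = 961.600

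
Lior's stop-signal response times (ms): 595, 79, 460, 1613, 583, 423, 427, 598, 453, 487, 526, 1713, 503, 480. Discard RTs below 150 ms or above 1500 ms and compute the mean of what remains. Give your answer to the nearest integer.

503 ms

Excluded: 79, 1613, 1713
Retained (n=11): Σ = 5535
Mean = 5535/11 = 503.1818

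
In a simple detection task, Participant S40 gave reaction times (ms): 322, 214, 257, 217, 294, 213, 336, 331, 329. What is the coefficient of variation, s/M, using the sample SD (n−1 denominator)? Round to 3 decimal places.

n = 9, Σ = 2513, M = 279.2222
Σ(x−M)² = 23435.556; s = √(23435.556/8) = 54.1243
CV = 54.1243 / 279.2222 = 0.19384

0.194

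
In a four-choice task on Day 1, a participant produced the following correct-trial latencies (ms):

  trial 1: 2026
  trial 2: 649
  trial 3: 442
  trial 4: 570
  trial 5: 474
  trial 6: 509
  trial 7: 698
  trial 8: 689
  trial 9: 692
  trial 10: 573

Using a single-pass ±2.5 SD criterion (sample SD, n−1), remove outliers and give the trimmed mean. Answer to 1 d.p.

588.4 ms

n = 10, ΣRT = 7322, M = 732.200
Σ(x−M)² = 1937847.60; s = √(1937847.60/9) = 464.022
Cutoffs: 732.200 ± 2.5·464.022 → [-427.9, 1892.3]
Outside: 2026 → excluded.
Retained (n=9): Σ = 5296, mean = 5296/9 = 588.444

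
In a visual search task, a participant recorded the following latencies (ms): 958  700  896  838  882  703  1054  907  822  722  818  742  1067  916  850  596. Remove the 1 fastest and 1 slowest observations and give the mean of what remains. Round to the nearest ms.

Sorted: 596, 700, 703, 722, 742, 818, 822, 838, 850, 882, 896, 907, 916, 958, 1054, 1067
Drop lowest 1 (596) and highest 1 (1067)
Remaining (n=14): Σ = 11808, mean = 11808/14 = 843.429

843 ms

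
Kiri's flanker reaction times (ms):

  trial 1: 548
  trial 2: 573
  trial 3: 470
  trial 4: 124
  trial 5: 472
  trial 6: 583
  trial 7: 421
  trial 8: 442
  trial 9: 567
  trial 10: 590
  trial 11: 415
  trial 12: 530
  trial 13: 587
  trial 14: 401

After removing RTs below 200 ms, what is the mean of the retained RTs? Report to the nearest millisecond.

508 ms

Excluded: 124
Retained (n=13): Σ = 6599
Mean = 6599/13 = 507.6154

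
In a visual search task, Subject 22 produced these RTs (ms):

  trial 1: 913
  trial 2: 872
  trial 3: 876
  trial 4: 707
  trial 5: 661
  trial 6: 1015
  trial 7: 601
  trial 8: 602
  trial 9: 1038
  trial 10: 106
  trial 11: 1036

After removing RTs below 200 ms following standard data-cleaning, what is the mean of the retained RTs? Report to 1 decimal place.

Excluded: 106
Retained (n=10): Σ = 8321
Mean = 8321/10 = 832.1000

832.1 ms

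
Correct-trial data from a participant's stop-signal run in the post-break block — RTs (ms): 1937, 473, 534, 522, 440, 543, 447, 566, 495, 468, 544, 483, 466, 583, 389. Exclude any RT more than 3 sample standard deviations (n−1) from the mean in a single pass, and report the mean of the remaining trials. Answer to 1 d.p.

n = 15, ΣRT = 8890, M = 592.667
Σ(x−M)² = 1974785.33; s = √(1974785.33/14) = 375.574
Cutoffs: 592.667 ± 3·375.574 → [-534.1, 1719.4]
Outside: 1937 → excluded.
Retained (n=14): Σ = 6953, mean = 6953/14 = 496.643

496.6 ms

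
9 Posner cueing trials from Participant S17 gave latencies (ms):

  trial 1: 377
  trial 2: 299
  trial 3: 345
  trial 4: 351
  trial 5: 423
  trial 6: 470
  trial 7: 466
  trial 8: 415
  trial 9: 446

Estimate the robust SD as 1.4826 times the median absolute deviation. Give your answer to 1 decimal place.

75.6 ms

Sorted: 299, 345, 351, 377, 415, 423, 446, 466, 470 → median = 415
|x − 415| sorted: 0, 8, 31, 38, 51, 55, 64, 70, 116 → MAD = 51
Robust SD ≈ 1.4826 × 51 = 75.613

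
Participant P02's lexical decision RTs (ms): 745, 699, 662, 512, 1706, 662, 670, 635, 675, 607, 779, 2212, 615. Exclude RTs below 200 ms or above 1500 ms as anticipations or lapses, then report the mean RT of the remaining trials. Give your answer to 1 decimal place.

660.1 ms

Excluded: 1706, 2212
Retained (n=11): Σ = 7261
Mean = 7261/11 = 660.0909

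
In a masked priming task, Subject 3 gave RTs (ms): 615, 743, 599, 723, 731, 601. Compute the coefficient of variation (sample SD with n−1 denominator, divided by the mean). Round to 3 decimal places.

n = 6, Σ = 4012, M = 668.6667
Σ(x−M)² = 24675.333; s = √(24675.333/5) = 70.2500
CV = 70.2500 / 668.6667 = 0.10506

0.105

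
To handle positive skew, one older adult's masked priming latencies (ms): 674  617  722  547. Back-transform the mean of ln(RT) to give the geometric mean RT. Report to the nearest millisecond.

637 ms

ln(RT): 6.5132, 6.4249, 6.5820, 6.3044
Mean ln(RT) = 25.8246/4 = 6.45614
Geometric mean = exp(6.45614) = 636.60 ms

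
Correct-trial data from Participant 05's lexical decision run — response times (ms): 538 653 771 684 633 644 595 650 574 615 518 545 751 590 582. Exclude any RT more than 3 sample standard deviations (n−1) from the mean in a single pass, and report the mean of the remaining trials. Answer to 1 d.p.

n = 15, ΣRT = 9343, M = 622.867
Σ(x−M)² = 74531.73; s = √(74531.73/14) = 72.964
Cutoffs: 622.867 ± 3·72.964 → [404.0, 841.8]
No RTs fall outside the cutoffs; all 15 retained. Mean = 9343/15 = 622.867

622.9 ms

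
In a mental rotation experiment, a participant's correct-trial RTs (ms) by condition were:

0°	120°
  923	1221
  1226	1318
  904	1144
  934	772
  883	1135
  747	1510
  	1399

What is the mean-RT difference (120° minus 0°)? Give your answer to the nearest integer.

278 ms

M(0°) = 5617/6 = 936.167
M(120°) = 8499/7 = 1214.143
Difference = 1214.143 − 936.167 = 277.976 ms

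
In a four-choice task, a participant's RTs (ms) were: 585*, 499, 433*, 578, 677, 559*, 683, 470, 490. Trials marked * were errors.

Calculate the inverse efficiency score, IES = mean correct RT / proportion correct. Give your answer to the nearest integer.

Correct trials (n=6): 499, 578, 677, 683, 470, 490
Mean correct RT = 3397/6 = 566.1667 ms
Proportion correct = 6/9
IES = 566.1667 / (6/9) = 849.250 ms

849 ms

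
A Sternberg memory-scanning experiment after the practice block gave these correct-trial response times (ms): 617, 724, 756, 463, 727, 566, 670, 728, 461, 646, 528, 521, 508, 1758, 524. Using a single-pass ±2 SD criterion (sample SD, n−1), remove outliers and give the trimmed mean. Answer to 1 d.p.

n = 15, ΣRT = 10197, M = 679.800
Σ(x−M)² = 1389884.40; s = √(1389884.40/14) = 315.083
Cutoffs: 679.800 ± 2·315.083 → [49.6, 1310.0]
Outside: 1758 → excluded.
Retained (n=14): Σ = 8439, mean = 8439/14 = 602.786

602.8 ms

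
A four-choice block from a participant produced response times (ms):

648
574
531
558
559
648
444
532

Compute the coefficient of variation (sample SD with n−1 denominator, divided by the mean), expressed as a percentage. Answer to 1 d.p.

n = 8, Σ = 4494, M = 561.7500
Σ(x−M)² = 30745.500; s = √(30745.500/7) = 66.2738
CV = 66.2738 / 561.7500 = 0.11798 = 11.798%

11.8%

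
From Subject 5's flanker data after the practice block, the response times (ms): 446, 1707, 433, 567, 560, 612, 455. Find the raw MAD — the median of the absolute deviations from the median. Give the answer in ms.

105 ms

Sorted: 433, 446, 455, 560, 567, 612, 1707 → median = 560
|x − 560|: 114, 1147, 127, 7, 0, 52, 105
Sorted deviations: 0, 7, 52, 105, 114, 127, 1147 → MAD = 105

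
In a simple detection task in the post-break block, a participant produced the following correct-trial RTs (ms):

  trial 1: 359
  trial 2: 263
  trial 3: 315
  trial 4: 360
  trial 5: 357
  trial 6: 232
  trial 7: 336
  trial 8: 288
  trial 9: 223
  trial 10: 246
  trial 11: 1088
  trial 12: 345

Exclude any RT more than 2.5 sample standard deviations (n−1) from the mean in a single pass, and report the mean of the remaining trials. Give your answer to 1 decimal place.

302.2 ms

n = 12, ΣRT = 4412, M = 367.667
Σ(x−M)² = 594856.67; s = √(594856.67/11) = 232.547
Cutoffs: 367.667 ± 2.5·232.547 → [-213.7, 949.0]
Outside: 1088 → excluded.
Retained (n=11): Σ = 3324, mean = 3324/11 = 302.182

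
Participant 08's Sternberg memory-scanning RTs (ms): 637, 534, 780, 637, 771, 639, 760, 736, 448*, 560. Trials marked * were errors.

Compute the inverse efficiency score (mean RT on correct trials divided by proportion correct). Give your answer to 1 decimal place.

Correct trials (n=9): 637, 534, 780, 637, 771, 639, 760, 736, 560
Mean correct RT = 6054/9 = 672.6667 ms
Proportion correct = 9/10
IES = 672.6667 / (9/10) = 747.407 ms

747.4 ms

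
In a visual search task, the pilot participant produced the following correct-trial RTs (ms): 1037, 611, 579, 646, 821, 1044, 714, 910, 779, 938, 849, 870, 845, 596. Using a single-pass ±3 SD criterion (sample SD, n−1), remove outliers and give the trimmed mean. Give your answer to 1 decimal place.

802.8 ms

n = 14, ΣRT = 11239, M = 802.786
Σ(x−M)² = 314238.36; s = √(314238.36/13) = 155.474
Cutoffs: 802.786 ± 3·155.474 → [336.4, 1269.2]
No RTs fall outside the cutoffs; all 14 retained. Mean = 11239/14 = 802.786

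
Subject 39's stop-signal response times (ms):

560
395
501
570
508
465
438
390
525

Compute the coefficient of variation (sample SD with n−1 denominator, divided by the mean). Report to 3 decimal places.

n = 9, Σ = 4352, M = 483.5556
Σ(x−M)² = 34950.222; s = √(34950.222/8) = 66.0967
CV = 66.0967 / 483.5556 = 0.13669

0.137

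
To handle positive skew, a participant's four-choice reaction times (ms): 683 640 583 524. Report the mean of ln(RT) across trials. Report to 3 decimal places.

ln(RT): 6.5265, 6.4615, 6.3682, 6.2615
Σ ln(RT) = 25.6176
Mean = 25.6176/4 = 6.40441

6.404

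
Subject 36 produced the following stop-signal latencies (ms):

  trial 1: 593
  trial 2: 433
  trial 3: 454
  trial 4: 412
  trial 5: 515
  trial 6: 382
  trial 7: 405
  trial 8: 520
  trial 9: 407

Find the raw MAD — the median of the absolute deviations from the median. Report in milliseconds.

28 ms

Sorted: 382, 405, 407, 412, 433, 454, 515, 520, 593 → median = 433
|x − 433|: 160, 0, 21, 21, 82, 51, 28, 87, 26
Sorted deviations: 0, 21, 21, 26, 28, 51, 82, 87, 160 → MAD = 28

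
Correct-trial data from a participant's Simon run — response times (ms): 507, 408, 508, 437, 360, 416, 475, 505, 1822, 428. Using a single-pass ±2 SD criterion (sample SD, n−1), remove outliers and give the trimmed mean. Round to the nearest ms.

n = 10, ΣRT = 5866, M = 586.600
Σ(x−M)² = 1717724.40; s = √(1717724.40/9) = 436.873
Cutoffs: 586.600 ± 2·436.873 → [-287.1, 1460.3]
Outside: 1822 → excluded.
Retained (n=9): Σ = 4044, mean = 4044/9 = 449.333

449 ms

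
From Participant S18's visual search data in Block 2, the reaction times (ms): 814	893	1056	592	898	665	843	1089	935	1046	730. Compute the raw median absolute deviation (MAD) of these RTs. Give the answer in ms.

Sorted: 592, 665, 730, 814, 843, 893, 898, 935, 1046, 1056, 1089 → median = 893
|x − 893|: 79, 0, 163, 301, 5, 228, 50, 196, 42, 153, 163
Sorted deviations: 0, 5, 42, 50, 79, 153, 163, 163, 196, 228, 301 → MAD = 153

153 ms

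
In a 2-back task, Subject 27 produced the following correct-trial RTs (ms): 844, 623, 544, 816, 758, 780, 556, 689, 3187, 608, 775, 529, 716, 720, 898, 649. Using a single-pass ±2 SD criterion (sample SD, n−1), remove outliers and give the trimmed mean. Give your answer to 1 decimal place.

700.3 ms

n = 16, ΣRT = 13692, M = 855.750
Σ(x−M)² = 5977909.00; s = √(5977909.00/15) = 631.290
Cutoffs: 855.750 ± 2·631.290 → [-406.8, 2118.3]
Outside: 3187 → excluded.
Retained (n=15): Σ = 10505, mean = 10505/15 = 700.333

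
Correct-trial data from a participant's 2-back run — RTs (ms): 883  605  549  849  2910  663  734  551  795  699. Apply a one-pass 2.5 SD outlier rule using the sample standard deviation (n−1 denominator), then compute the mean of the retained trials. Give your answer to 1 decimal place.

703.1 ms

n = 10, ΣRT = 9238, M = 923.800
Σ(x−M)² = 4504503.60; s = √(4504503.60/9) = 707.461
Cutoffs: 923.800 ± 2.5·707.461 → [-844.9, 2692.5]
Outside: 2910 → excluded.
Retained (n=9): Σ = 6328, mean = 6328/9 = 703.111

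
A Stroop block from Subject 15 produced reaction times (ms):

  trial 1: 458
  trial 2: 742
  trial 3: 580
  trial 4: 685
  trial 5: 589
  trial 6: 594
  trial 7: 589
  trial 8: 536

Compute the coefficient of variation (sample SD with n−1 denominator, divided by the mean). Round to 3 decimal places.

n = 8, Σ = 4773, M = 596.6250
Σ(x−M)² = 52235.875; s = √(52235.875/7) = 86.3844
CV = 86.3844 / 596.6250 = 0.14479

0.145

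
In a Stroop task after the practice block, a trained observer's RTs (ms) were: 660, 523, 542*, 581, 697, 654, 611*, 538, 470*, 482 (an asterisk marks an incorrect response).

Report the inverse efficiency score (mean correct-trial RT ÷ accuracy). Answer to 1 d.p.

843.9 ms

Correct trials (n=7): 660, 523, 581, 697, 654, 538, 482
Mean correct RT = 4135/7 = 590.7143 ms
Proportion correct = 7/10
IES = 590.7143 / (7/10) = 843.878 ms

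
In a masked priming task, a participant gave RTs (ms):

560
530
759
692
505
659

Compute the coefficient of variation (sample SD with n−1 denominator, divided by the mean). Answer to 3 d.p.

0.163

n = 6, Σ = 3705, M = 617.5000
Σ(x−M)² = 50913.500; s = √(50913.500/5) = 100.9094
CV = 100.9094 / 617.5000 = 0.16342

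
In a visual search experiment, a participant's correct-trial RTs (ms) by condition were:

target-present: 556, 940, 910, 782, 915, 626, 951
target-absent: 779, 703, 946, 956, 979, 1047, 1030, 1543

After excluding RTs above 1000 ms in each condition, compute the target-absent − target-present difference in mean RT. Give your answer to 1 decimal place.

61.2 ms

target-absent: exclude 1047, 1030, 1543
M(target-present) = 5680/7 = 811.429
M(target-absent) = 4363/5 = 872.600
Difference = 872.600 − 811.429 = 61.171 ms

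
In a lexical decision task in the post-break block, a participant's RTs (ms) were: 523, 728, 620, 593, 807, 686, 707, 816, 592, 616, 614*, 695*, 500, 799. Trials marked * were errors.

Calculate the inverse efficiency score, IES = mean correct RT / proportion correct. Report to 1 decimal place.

Correct trials (n=12): 523, 728, 620, 593, 807, 686, 707, 816, 592, 616, 500, 799
Mean correct RT = 7987/12 = 665.5833 ms
Proportion correct = 12/14
IES = 665.5833 / (12/14) = 776.514 ms

776.5 ms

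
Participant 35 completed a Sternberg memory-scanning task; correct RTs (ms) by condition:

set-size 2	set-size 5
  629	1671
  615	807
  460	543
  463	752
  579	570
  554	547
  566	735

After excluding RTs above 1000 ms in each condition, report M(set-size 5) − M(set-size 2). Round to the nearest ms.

107 ms

set-size 5: exclude 1671
M(set-size 2) = 3866/7 = 552.286
M(set-size 5) = 3954/6 = 659.000
Difference = 659.000 − 552.286 = 106.714 ms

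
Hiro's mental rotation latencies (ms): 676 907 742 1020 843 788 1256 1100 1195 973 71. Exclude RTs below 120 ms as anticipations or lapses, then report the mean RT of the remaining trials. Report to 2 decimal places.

950.00 ms

Excluded: 71
Retained (n=10): Σ = 9500
Mean = 9500/10 = 950.0000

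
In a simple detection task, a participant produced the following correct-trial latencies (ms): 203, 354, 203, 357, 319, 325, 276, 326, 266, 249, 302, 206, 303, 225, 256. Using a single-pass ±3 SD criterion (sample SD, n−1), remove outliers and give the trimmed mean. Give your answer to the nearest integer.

278 ms

n = 15, ΣRT = 4170, M = 278.000
Σ(x−M)² = 40128.00; s = √(40128.00/14) = 53.538
Cutoffs: 278.000 ± 3·53.538 → [117.4, 438.6]
No RTs fall outside the cutoffs; all 15 retained. Mean = 4170/15 = 278.000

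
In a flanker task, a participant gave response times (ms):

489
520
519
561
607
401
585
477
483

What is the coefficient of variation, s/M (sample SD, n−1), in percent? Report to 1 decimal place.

n = 9, Σ = 4642, M = 515.7778
Σ(x−M)² = 31655.556; s = √(31655.556/8) = 62.9042
CV = 62.9042 / 515.7778 = 0.12196 = 12.196%

12.2%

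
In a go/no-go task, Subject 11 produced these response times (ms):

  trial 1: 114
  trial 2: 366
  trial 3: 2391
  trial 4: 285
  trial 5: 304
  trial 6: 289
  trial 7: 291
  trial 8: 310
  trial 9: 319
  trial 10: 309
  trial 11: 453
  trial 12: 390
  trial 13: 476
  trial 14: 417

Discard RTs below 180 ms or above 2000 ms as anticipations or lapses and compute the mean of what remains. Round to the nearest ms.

Excluded: 114, 2391
Retained (n=12): Σ = 4209
Mean = 4209/12 = 350.7500

351 ms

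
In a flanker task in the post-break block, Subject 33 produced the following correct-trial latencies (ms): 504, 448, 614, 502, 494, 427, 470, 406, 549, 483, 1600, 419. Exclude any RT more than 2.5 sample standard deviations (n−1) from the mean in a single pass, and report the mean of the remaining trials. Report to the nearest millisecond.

n = 12, ΣRT = 6916, M = 576.333
Σ(x−M)² = 1180150.67; s = √(1180150.67/11) = 327.546
Cutoffs: 576.333 ± 2.5·327.546 → [-242.5, 1395.2]
Outside: 1600 → excluded.
Retained (n=11): Σ = 5316, mean = 5316/11 = 483.273

483 ms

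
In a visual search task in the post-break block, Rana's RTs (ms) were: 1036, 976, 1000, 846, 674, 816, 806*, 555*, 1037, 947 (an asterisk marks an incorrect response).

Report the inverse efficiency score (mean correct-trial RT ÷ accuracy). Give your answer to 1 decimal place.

1145.6 ms

Correct trials (n=8): 1036, 976, 1000, 846, 674, 816, 1037, 947
Mean correct RT = 7332/8 = 916.5000 ms
Proportion correct = 8/10
IES = 916.5000 / (8/10) = 1145.625 ms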